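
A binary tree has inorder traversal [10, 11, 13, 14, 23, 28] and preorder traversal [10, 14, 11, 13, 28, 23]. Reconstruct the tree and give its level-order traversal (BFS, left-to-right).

Inorder:  [10, 11, 13, 14, 23, 28]
Preorder: [10, 14, 11, 13, 28, 23]
Algorithm: preorder visits root first, so consume preorder in order;
for each root, split the current inorder slice at that value into
left-subtree inorder and right-subtree inorder, then recurse.
Recursive splits:
  root=10; inorder splits into left=[], right=[11, 13, 14, 23, 28]
  root=14; inorder splits into left=[11, 13], right=[23, 28]
  root=11; inorder splits into left=[], right=[13]
  root=13; inorder splits into left=[], right=[]
  root=28; inorder splits into left=[23], right=[]
  root=23; inorder splits into left=[], right=[]
Reconstructed level-order: [10, 14, 11, 28, 13, 23]


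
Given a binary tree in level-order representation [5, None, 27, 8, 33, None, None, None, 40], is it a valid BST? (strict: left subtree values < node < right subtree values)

Level-order array: [5, None, 27, 8, 33, None, None, None, 40]
Validate using subtree bounds (lo, hi): at each node, require lo < value < hi,
then recurse left with hi=value and right with lo=value.
Preorder trace (stopping at first violation):
  at node 5 with bounds (-inf, +inf): OK
  at node 27 with bounds (5, +inf): OK
  at node 8 with bounds (5, 27): OK
  at node 33 with bounds (27, +inf): OK
  at node 40 with bounds (33, +inf): OK
No violation found at any node.
Result: Valid BST


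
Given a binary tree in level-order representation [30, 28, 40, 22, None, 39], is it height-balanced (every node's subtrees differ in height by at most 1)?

Tree (level-order array): [30, 28, 40, 22, None, 39]
Definition: a tree is height-balanced if, at every node, |h(left) - h(right)| <= 1 (empty subtree has height -1).
Bottom-up per-node check:
  node 22: h_left=-1, h_right=-1, diff=0 [OK], height=0
  node 28: h_left=0, h_right=-1, diff=1 [OK], height=1
  node 39: h_left=-1, h_right=-1, diff=0 [OK], height=0
  node 40: h_left=0, h_right=-1, diff=1 [OK], height=1
  node 30: h_left=1, h_right=1, diff=0 [OK], height=2
All nodes satisfy the balance condition.
Result: Balanced


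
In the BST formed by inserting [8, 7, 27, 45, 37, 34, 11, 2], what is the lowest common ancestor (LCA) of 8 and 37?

Tree insertion order: [8, 7, 27, 45, 37, 34, 11, 2]
Tree (level-order array): [8, 7, 27, 2, None, 11, 45, None, None, None, None, 37, None, 34]
In a BST, the LCA of p=8, q=37 is the first node v on the
root-to-leaf path with p <= v <= q (go left if both < v, right if both > v).
Walk from root:
  at 8: 8 <= 8 <= 37, this is the LCA
LCA = 8


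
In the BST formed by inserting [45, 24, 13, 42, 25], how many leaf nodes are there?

Tree built from: [45, 24, 13, 42, 25]
Tree (level-order array): [45, 24, None, 13, 42, None, None, 25]
Rule: A leaf has 0 children.
Per-node child counts:
  node 45: 1 child(ren)
  node 24: 2 child(ren)
  node 13: 0 child(ren)
  node 42: 1 child(ren)
  node 25: 0 child(ren)
Matching nodes: [13, 25]
Count of leaf nodes: 2


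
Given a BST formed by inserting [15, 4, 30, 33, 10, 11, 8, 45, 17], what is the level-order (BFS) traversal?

Tree insertion order: [15, 4, 30, 33, 10, 11, 8, 45, 17]
Tree (level-order array): [15, 4, 30, None, 10, 17, 33, 8, 11, None, None, None, 45]
BFS from the root, enqueuing left then right child of each popped node:
  queue [15] -> pop 15, enqueue [4, 30], visited so far: [15]
  queue [4, 30] -> pop 4, enqueue [10], visited so far: [15, 4]
  queue [30, 10] -> pop 30, enqueue [17, 33], visited so far: [15, 4, 30]
  queue [10, 17, 33] -> pop 10, enqueue [8, 11], visited so far: [15, 4, 30, 10]
  queue [17, 33, 8, 11] -> pop 17, enqueue [none], visited so far: [15, 4, 30, 10, 17]
  queue [33, 8, 11] -> pop 33, enqueue [45], visited so far: [15, 4, 30, 10, 17, 33]
  queue [8, 11, 45] -> pop 8, enqueue [none], visited so far: [15, 4, 30, 10, 17, 33, 8]
  queue [11, 45] -> pop 11, enqueue [none], visited so far: [15, 4, 30, 10, 17, 33, 8, 11]
  queue [45] -> pop 45, enqueue [none], visited so far: [15, 4, 30, 10, 17, 33, 8, 11, 45]
Result: [15, 4, 30, 10, 17, 33, 8, 11, 45]


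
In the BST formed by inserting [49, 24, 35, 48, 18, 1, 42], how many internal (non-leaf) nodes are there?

Tree built from: [49, 24, 35, 48, 18, 1, 42]
Tree (level-order array): [49, 24, None, 18, 35, 1, None, None, 48, None, None, 42]
Rule: An internal node has at least one child.
Per-node child counts:
  node 49: 1 child(ren)
  node 24: 2 child(ren)
  node 18: 1 child(ren)
  node 1: 0 child(ren)
  node 35: 1 child(ren)
  node 48: 1 child(ren)
  node 42: 0 child(ren)
Matching nodes: [49, 24, 18, 35, 48]
Count of internal (non-leaf) nodes: 5


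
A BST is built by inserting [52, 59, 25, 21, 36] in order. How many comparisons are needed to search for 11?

Search path for 11: 52 -> 25 -> 21
Found: False
Comparisons: 3


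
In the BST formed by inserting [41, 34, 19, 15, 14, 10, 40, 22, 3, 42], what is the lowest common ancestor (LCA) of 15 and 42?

Tree insertion order: [41, 34, 19, 15, 14, 10, 40, 22, 3, 42]
Tree (level-order array): [41, 34, 42, 19, 40, None, None, 15, 22, None, None, 14, None, None, None, 10, None, 3]
In a BST, the LCA of p=15, q=42 is the first node v on the
root-to-leaf path with p <= v <= q (go left if both < v, right if both > v).
Walk from root:
  at 41: 15 <= 41 <= 42, this is the LCA
LCA = 41


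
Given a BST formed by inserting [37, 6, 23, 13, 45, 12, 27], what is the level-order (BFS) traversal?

Tree insertion order: [37, 6, 23, 13, 45, 12, 27]
Tree (level-order array): [37, 6, 45, None, 23, None, None, 13, 27, 12]
BFS from the root, enqueuing left then right child of each popped node:
  queue [37] -> pop 37, enqueue [6, 45], visited so far: [37]
  queue [6, 45] -> pop 6, enqueue [23], visited so far: [37, 6]
  queue [45, 23] -> pop 45, enqueue [none], visited so far: [37, 6, 45]
  queue [23] -> pop 23, enqueue [13, 27], visited so far: [37, 6, 45, 23]
  queue [13, 27] -> pop 13, enqueue [12], visited so far: [37, 6, 45, 23, 13]
  queue [27, 12] -> pop 27, enqueue [none], visited so far: [37, 6, 45, 23, 13, 27]
  queue [12] -> pop 12, enqueue [none], visited so far: [37, 6, 45, 23, 13, 27, 12]
Result: [37, 6, 45, 23, 13, 27, 12]


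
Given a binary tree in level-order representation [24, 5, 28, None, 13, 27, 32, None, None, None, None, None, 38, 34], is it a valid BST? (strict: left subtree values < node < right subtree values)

Level-order array: [24, 5, 28, None, 13, 27, 32, None, None, None, None, None, 38, 34]
Validate using subtree bounds (lo, hi): at each node, require lo < value < hi,
then recurse left with hi=value and right with lo=value.
Preorder trace (stopping at first violation):
  at node 24 with bounds (-inf, +inf): OK
  at node 5 with bounds (-inf, 24): OK
  at node 13 with bounds (5, 24): OK
  at node 28 with bounds (24, +inf): OK
  at node 27 with bounds (24, 28): OK
  at node 32 with bounds (28, +inf): OK
  at node 38 with bounds (32, +inf): OK
  at node 34 with bounds (32, 38): OK
No violation found at any node.
Result: Valid BST


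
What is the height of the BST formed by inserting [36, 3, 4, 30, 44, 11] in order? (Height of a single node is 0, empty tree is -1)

Insertion order: [36, 3, 4, 30, 44, 11]
Tree (level-order array): [36, 3, 44, None, 4, None, None, None, 30, 11]
Compute height bottom-up (empty subtree = -1):
  height(11) = 1 + max(-1, -1) = 0
  height(30) = 1 + max(0, -1) = 1
  height(4) = 1 + max(-1, 1) = 2
  height(3) = 1 + max(-1, 2) = 3
  height(44) = 1 + max(-1, -1) = 0
  height(36) = 1 + max(3, 0) = 4
Height = 4


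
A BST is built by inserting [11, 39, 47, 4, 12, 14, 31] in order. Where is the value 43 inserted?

Starting tree (level order): [11, 4, 39, None, None, 12, 47, None, 14, None, None, None, 31]
Insertion path: 11 -> 39 -> 47
Result: insert 43 as left child of 47
Final tree (level order): [11, 4, 39, None, None, 12, 47, None, 14, 43, None, None, 31]


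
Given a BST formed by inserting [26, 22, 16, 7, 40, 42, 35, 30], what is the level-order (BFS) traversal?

Tree insertion order: [26, 22, 16, 7, 40, 42, 35, 30]
Tree (level-order array): [26, 22, 40, 16, None, 35, 42, 7, None, 30]
BFS from the root, enqueuing left then right child of each popped node:
  queue [26] -> pop 26, enqueue [22, 40], visited so far: [26]
  queue [22, 40] -> pop 22, enqueue [16], visited so far: [26, 22]
  queue [40, 16] -> pop 40, enqueue [35, 42], visited so far: [26, 22, 40]
  queue [16, 35, 42] -> pop 16, enqueue [7], visited so far: [26, 22, 40, 16]
  queue [35, 42, 7] -> pop 35, enqueue [30], visited so far: [26, 22, 40, 16, 35]
  queue [42, 7, 30] -> pop 42, enqueue [none], visited so far: [26, 22, 40, 16, 35, 42]
  queue [7, 30] -> pop 7, enqueue [none], visited so far: [26, 22, 40, 16, 35, 42, 7]
  queue [30] -> pop 30, enqueue [none], visited so far: [26, 22, 40, 16, 35, 42, 7, 30]
Result: [26, 22, 40, 16, 35, 42, 7, 30]


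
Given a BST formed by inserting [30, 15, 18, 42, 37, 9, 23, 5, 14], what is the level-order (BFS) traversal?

Tree insertion order: [30, 15, 18, 42, 37, 9, 23, 5, 14]
Tree (level-order array): [30, 15, 42, 9, 18, 37, None, 5, 14, None, 23]
BFS from the root, enqueuing left then right child of each popped node:
  queue [30] -> pop 30, enqueue [15, 42], visited so far: [30]
  queue [15, 42] -> pop 15, enqueue [9, 18], visited so far: [30, 15]
  queue [42, 9, 18] -> pop 42, enqueue [37], visited so far: [30, 15, 42]
  queue [9, 18, 37] -> pop 9, enqueue [5, 14], visited so far: [30, 15, 42, 9]
  queue [18, 37, 5, 14] -> pop 18, enqueue [23], visited so far: [30, 15, 42, 9, 18]
  queue [37, 5, 14, 23] -> pop 37, enqueue [none], visited so far: [30, 15, 42, 9, 18, 37]
  queue [5, 14, 23] -> pop 5, enqueue [none], visited so far: [30, 15, 42, 9, 18, 37, 5]
  queue [14, 23] -> pop 14, enqueue [none], visited so far: [30, 15, 42, 9, 18, 37, 5, 14]
  queue [23] -> pop 23, enqueue [none], visited so far: [30, 15, 42, 9, 18, 37, 5, 14, 23]
Result: [30, 15, 42, 9, 18, 37, 5, 14, 23]


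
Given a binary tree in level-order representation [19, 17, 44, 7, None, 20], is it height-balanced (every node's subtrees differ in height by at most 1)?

Tree (level-order array): [19, 17, 44, 7, None, 20]
Definition: a tree is height-balanced if, at every node, |h(left) - h(right)| <= 1 (empty subtree has height -1).
Bottom-up per-node check:
  node 7: h_left=-1, h_right=-1, diff=0 [OK], height=0
  node 17: h_left=0, h_right=-1, diff=1 [OK], height=1
  node 20: h_left=-1, h_right=-1, diff=0 [OK], height=0
  node 44: h_left=0, h_right=-1, diff=1 [OK], height=1
  node 19: h_left=1, h_right=1, diff=0 [OK], height=2
All nodes satisfy the balance condition.
Result: Balanced


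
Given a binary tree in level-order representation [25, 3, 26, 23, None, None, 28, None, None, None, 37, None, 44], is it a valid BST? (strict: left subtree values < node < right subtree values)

Level-order array: [25, 3, 26, 23, None, None, 28, None, None, None, 37, None, 44]
Validate using subtree bounds (lo, hi): at each node, require lo < value < hi,
then recurse left with hi=value and right with lo=value.
Preorder trace (stopping at first violation):
  at node 25 with bounds (-inf, +inf): OK
  at node 3 with bounds (-inf, 25): OK
  at node 23 with bounds (-inf, 3): VIOLATION
Node 23 violates its bound: not (-inf < 23 < 3).
Result: Not a valid BST


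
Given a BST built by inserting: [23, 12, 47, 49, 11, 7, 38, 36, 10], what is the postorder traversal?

Tree insertion order: [23, 12, 47, 49, 11, 7, 38, 36, 10]
Tree (level-order array): [23, 12, 47, 11, None, 38, 49, 7, None, 36, None, None, None, None, 10]
Postorder traversal: [10, 7, 11, 12, 36, 38, 49, 47, 23]


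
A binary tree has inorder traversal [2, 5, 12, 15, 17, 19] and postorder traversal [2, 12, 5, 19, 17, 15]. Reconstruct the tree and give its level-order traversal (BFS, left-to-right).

Inorder:   [2, 5, 12, 15, 17, 19]
Postorder: [2, 12, 5, 19, 17, 15]
Algorithm: postorder visits root last, so walk postorder right-to-left;
each value is the root of the current inorder slice — split it at that
value, recurse on the right subtree first, then the left.
Recursive splits:
  root=15; inorder splits into left=[2, 5, 12], right=[17, 19]
  root=17; inorder splits into left=[], right=[19]
  root=19; inorder splits into left=[], right=[]
  root=5; inorder splits into left=[2], right=[12]
  root=12; inorder splits into left=[], right=[]
  root=2; inorder splits into left=[], right=[]
Reconstructed level-order: [15, 5, 17, 2, 12, 19]


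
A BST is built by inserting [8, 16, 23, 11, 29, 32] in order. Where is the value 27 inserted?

Starting tree (level order): [8, None, 16, 11, 23, None, None, None, 29, None, 32]
Insertion path: 8 -> 16 -> 23 -> 29
Result: insert 27 as left child of 29
Final tree (level order): [8, None, 16, 11, 23, None, None, None, 29, 27, 32]


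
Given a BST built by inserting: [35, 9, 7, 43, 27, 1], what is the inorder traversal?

Tree insertion order: [35, 9, 7, 43, 27, 1]
Tree (level-order array): [35, 9, 43, 7, 27, None, None, 1]
Inorder traversal: [1, 7, 9, 27, 35, 43]


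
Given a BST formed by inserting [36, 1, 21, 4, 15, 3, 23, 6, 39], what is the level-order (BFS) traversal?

Tree insertion order: [36, 1, 21, 4, 15, 3, 23, 6, 39]
Tree (level-order array): [36, 1, 39, None, 21, None, None, 4, 23, 3, 15, None, None, None, None, 6]
BFS from the root, enqueuing left then right child of each popped node:
  queue [36] -> pop 36, enqueue [1, 39], visited so far: [36]
  queue [1, 39] -> pop 1, enqueue [21], visited so far: [36, 1]
  queue [39, 21] -> pop 39, enqueue [none], visited so far: [36, 1, 39]
  queue [21] -> pop 21, enqueue [4, 23], visited so far: [36, 1, 39, 21]
  queue [4, 23] -> pop 4, enqueue [3, 15], visited so far: [36, 1, 39, 21, 4]
  queue [23, 3, 15] -> pop 23, enqueue [none], visited so far: [36, 1, 39, 21, 4, 23]
  queue [3, 15] -> pop 3, enqueue [none], visited so far: [36, 1, 39, 21, 4, 23, 3]
  queue [15] -> pop 15, enqueue [6], visited so far: [36, 1, 39, 21, 4, 23, 3, 15]
  queue [6] -> pop 6, enqueue [none], visited so far: [36, 1, 39, 21, 4, 23, 3, 15, 6]
Result: [36, 1, 39, 21, 4, 23, 3, 15, 6]


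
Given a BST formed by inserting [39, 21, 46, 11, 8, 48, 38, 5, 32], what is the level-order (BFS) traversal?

Tree insertion order: [39, 21, 46, 11, 8, 48, 38, 5, 32]
Tree (level-order array): [39, 21, 46, 11, 38, None, 48, 8, None, 32, None, None, None, 5]
BFS from the root, enqueuing left then right child of each popped node:
  queue [39] -> pop 39, enqueue [21, 46], visited so far: [39]
  queue [21, 46] -> pop 21, enqueue [11, 38], visited so far: [39, 21]
  queue [46, 11, 38] -> pop 46, enqueue [48], visited so far: [39, 21, 46]
  queue [11, 38, 48] -> pop 11, enqueue [8], visited so far: [39, 21, 46, 11]
  queue [38, 48, 8] -> pop 38, enqueue [32], visited so far: [39, 21, 46, 11, 38]
  queue [48, 8, 32] -> pop 48, enqueue [none], visited so far: [39, 21, 46, 11, 38, 48]
  queue [8, 32] -> pop 8, enqueue [5], visited so far: [39, 21, 46, 11, 38, 48, 8]
  queue [32, 5] -> pop 32, enqueue [none], visited so far: [39, 21, 46, 11, 38, 48, 8, 32]
  queue [5] -> pop 5, enqueue [none], visited so far: [39, 21, 46, 11, 38, 48, 8, 32, 5]
Result: [39, 21, 46, 11, 38, 48, 8, 32, 5]


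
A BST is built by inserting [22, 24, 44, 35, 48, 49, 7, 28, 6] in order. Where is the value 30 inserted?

Starting tree (level order): [22, 7, 24, 6, None, None, 44, None, None, 35, 48, 28, None, None, 49]
Insertion path: 22 -> 24 -> 44 -> 35 -> 28
Result: insert 30 as right child of 28
Final tree (level order): [22, 7, 24, 6, None, None, 44, None, None, 35, 48, 28, None, None, 49, None, 30]


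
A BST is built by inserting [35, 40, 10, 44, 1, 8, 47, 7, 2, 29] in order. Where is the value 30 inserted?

Starting tree (level order): [35, 10, 40, 1, 29, None, 44, None, 8, None, None, None, 47, 7, None, None, None, 2]
Insertion path: 35 -> 10 -> 29
Result: insert 30 as right child of 29
Final tree (level order): [35, 10, 40, 1, 29, None, 44, None, 8, None, 30, None, 47, 7, None, None, None, None, None, 2]


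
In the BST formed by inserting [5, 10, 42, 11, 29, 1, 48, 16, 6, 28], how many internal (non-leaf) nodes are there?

Tree built from: [5, 10, 42, 11, 29, 1, 48, 16, 6, 28]
Tree (level-order array): [5, 1, 10, None, None, 6, 42, None, None, 11, 48, None, 29, None, None, 16, None, None, 28]
Rule: An internal node has at least one child.
Per-node child counts:
  node 5: 2 child(ren)
  node 1: 0 child(ren)
  node 10: 2 child(ren)
  node 6: 0 child(ren)
  node 42: 2 child(ren)
  node 11: 1 child(ren)
  node 29: 1 child(ren)
  node 16: 1 child(ren)
  node 28: 0 child(ren)
  node 48: 0 child(ren)
Matching nodes: [5, 10, 42, 11, 29, 16]
Count of internal (non-leaf) nodes: 6


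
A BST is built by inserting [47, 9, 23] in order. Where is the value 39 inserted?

Starting tree (level order): [47, 9, None, None, 23]
Insertion path: 47 -> 9 -> 23
Result: insert 39 as right child of 23
Final tree (level order): [47, 9, None, None, 23, None, 39]


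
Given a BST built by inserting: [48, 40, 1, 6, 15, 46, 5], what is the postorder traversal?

Tree insertion order: [48, 40, 1, 6, 15, 46, 5]
Tree (level-order array): [48, 40, None, 1, 46, None, 6, None, None, 5, 15]
Postorder traversal: [5, 15, 6, 1, 46, 40, 48]


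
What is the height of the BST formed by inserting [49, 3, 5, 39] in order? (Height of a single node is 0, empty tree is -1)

Insertion order: [49, 3, 5, 39]
Tree (level-order array): [49, 3, None, None, 5, None, 39]
Compute height bottom-up (empty subtree = -1):
  height(39) = 1 + max(-1, -1) = 0
  height(5) = 1 + max(-1, 0) = 1
  height(3) = 1 + max(-1, 1) = 2
  height(49) = 1 + max(2, -1) = 3
Height = 3


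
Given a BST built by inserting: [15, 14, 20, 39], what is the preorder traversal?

Tree insertion order: [15, 14, 20, 39]
Tree (level-order array): [15, 14, 20, None, None, None, 39]
Preorder traversal: [15, 14, 20, 39]


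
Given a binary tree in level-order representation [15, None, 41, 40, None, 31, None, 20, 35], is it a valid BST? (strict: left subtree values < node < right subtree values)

Level-order array: [15, None, 41, 40, None, 31, None, 20, 35]
Validate using subtree bounds (lo, hi): at each node, require lo < value < hi,
then recurse left with hi=value and right with lo=value.
Preorder trace (stopping at first violation):
  at node 15 with bounds (-inf, +inf): OK
  at node 41 with bounds (15, +inf): OK
  at node 40 with bounds (15, 41): OK
  at node 31 with bounds (15, 40): OK
  at node 20 with bounds (15, 31): OK
  at node 35 with bounds (31, 40): OK
No violation found at any node.
Result: Valid BST


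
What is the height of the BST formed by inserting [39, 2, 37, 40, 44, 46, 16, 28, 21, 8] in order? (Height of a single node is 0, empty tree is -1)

Insertion order: [39, 2, 37, 40, 44, 46, 16, 28, 21, 8]
Tree (level-order array): [39, 2, 40, None, 37, None, 44, 16, None, None, 46, 8, 28, None, None, None, None, 21]
Compute height bottom-up (empty subtree = -1):
  height(8) = 1 + max(-1, -1) = 0
  height(21) = 1 + max(-1, -1) = 0
  height(28) = 1 + max(0, -1) = 1
  height(16) = 1 + max(0, 1) = 2
  height(37) = 1 + max(2, -1) = 3
  height(2) = 1 + max(-1, 3) = 4
  height(46) = 1 + max(-1, -1) = 0
  height(44) = 1 + max(-1, 0) = 1
  height(40) = 1 + max(-1, 1) = 2
  height(39) = 1 + max(4, 2) = 5
Height = 5


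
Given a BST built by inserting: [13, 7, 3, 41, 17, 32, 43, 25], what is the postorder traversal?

Tree insertion order: [13, 7, 3, 41, 17, 32, 43, 25]
Tree (level-order array): [13, 7, 41, 3, None, 17, 43, None, None, None, 32, None, None, 25]
Postorder traversal: [3, 7, 25, 32, 17, 43, 41, 13]


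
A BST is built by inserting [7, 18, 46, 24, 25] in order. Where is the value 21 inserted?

Starting tree (level order): [7, None, 18, None, 46, 24, None, None, 25]
Insertion path: 7 -> 18 -> 46 -> 24
Result: insert 21 as left child of 24
Final tree (level order): [7, None, 18, None, 46, 24, None, 21, 25]


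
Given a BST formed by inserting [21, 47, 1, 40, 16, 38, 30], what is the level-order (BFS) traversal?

Tree insertion order: [21, 47, 1, 40, 16, 38, 30]
Tree (level-order array): [21, 1, 47, None, 16, 40, None, None, None, 38, None, 30]
BFS from the root, enqueuing left then right child of each popped node:
  queue [21] -> pop 21, enqueue [1, 47], visited so far: [21]
  queue [1, 47] -> pop 1, enqueue [16], visited so far: [21, 1]
  queue [47, 16] -> pop 47, enqueue [40], visited so far: [21, 1, 47]
  queue [16, 40] -> pop 16, enqueue [none], visited so far: [21, 1, 47, 16]
  queue [40] -> pop 40, enqueue [38], visited so far: [21, 1, 47, 16, 40]
  queue [38] -> pop 38, enqueue [30], visited so far: [21, 1, 47, 16, 40, 38]
  queue [30] -> pop 30, enqueue [none], visited so far: [21, 1, 47, 16, 40, 38, 30]
Result: [21, 1, 47, 16, 40, 38, 30]


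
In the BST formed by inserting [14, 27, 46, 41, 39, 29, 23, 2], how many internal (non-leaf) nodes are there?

Tree built from: [14, 27, 46, 41, 39, 29, 23, 2]
Tree (level-order array): [14, 2, 27, None, None, 23, 46, None, None, 41, None, 39, None, 29]
Rule: An internal node has at least one child.
Per-node child counts:
  node 14: 2 child(ren)
  node 2: 0 child(ren)
  node 27: 2 child(ren)
  node 23: 0 child(ren)
  node 46: 1 child(ren)
  node 41: 1 child(ren)
  node 39: 1 child(ren)
  node 29: 0 child(ren)
Matching nodes: [14, 27, 46, 41, 39]
Count of internal (non-leaf) nodes: 5


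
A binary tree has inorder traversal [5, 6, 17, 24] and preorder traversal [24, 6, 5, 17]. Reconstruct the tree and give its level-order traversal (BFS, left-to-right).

Inorder:  [5, 6, 17, 24]
Preorder: [24, 6, 5, 17]
Algorithm: preorder visits root first, so consume preorder in order;
for each root, split the current inorder slice at that value into
left-subtree inorder and right-subtree inorder, then recurse.
Recursive splits:
  root=24; inorder splits into left=[5, 6, 17], right=[]
  root=6; inorder splits into left=[5], right=[17]
  root=5; inorder splits into left=[], right=[]
  root=17; inorder splits into left=[], right=[]
Reconstructed level-order: [24, 6, 5, 17]


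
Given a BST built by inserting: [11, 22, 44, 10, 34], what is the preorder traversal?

Tree insertion order: [11, 22, 44, 10, 34]
Tree (level-order array): [11, 10, 22, None, None, None, 44, 34]
Preorder traversal: [11, 10, 22, 44, 34]


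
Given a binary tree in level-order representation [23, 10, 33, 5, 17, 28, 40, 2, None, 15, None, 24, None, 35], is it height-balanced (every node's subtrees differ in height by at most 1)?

Tree (level-order array): [23, 10, 33, 5, 17, 28, 40, 2, None, 15, None, 24, None, 35]
Definition: a tree is height-balanced if, at every node, |h(left) - h(right)| <= 1 (empty subtree has height -1).
Bottom-up per-node check:
  node 2: h_left=-1, h_right=-1, diff=0 [OK], height=0
  node 5: h_left=0, h_right=-1, diff=1 [OK], height=1
  node 15: h_left=-1, h_right=-1, diff=0 [OK], height=0
  node 17: h_left=0, h_right=-1, diff=1 [OK], height=1
  node 10: h_left=1, h_right=1, diff=0 [OK], height=2
  node 24: h_left=-1, h_right=-1, diff=0 [OK], height=0
  node 28: h_left=0, h_right=-1, diff=1 [OK], height=1
  node 35: h_left=-1, h_right=-1, diff=0 [OK], height=0
  node 40: h_left=0, h_right=-1, diff=1 [OK], height=1
  node 33: h_left=1, h_right=1, diff=0 [OK], height=2
  node 23: h_left=2, h_right=2, diff=0 [OK], height=3
All nodes satisfy the balance condition.
Result: Balanced


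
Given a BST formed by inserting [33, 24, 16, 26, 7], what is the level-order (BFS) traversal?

Tree insertion order: [33, 24, 16, 26, 7]
Tree (level-order array): [33, 24, None, 16, 26, 7]
BFS from the root, enqueuing left then right child of each popped node:
  queue [33] -> pop 33, enqueue [24], visited so far: [33]
  queue [24] -> pop 24, enqueue [16, 26], visited so far: [33, 24]
  queue [16, 26] -> pop 16, enqueue [7], visited so far: [33, 24, 16]
  queue [26, 7] -> pop 26, enqueue [none], visited so far: [33, 24, 16, 26]
  queue [7] -> pop 7, enqueue [none], visited so far: [33, 24, 16, 26, 7]
Result: [33, 24, 16, 26, 7]


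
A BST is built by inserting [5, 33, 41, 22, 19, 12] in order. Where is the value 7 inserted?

Starting tree (level order): [5, None, 33, 22, 41, 19, None, None, None, 12]
Insertion path: 5 -> 33 -> 22 -> 19 -> 12
Result: insert 7 as left child of 12
Final tree (level order): [5, None, 33, 22, 41, 19, None, None, None, 12, None, 7]


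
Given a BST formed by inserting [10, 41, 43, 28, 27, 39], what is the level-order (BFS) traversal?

Tree insertion order: [10, 41, 43, 28, 27, 39]
Tree (level-order array): [10, None, 41, 28, 43, 27, 39]
BFS from the root, enqueuing left then right child of each popped node:
  queue [10] -> pop 10, enqueue [41], visited so far: [10]
  queue [41] -> pop 41, enqueue [28, 43], visited so far: [10, 41]
  queue [28, 43] -> pop 28, enqueue [27, 39], visited so far: [10, 41, 28]
  queue [43, 27, 39] -> pop 43, enqueue [none], visited so far: [10, 41, 28, 43]
  queue [27, 39] -> pop 27, enqueue [none], visited so far: [10, 41, 28, 43, 27]
  queue [39] -> pop 39, enqueue [none], visited so far: [10, 41, 28, 43, 27, 39]
Result: [10, 41, 28, 43, 27, 39]


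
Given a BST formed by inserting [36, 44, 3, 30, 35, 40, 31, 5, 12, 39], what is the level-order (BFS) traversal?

Tree insertion order: [36, 44, 3, 30, 35, 40, 31, 5, 12, 39]
Tree (level-order array): [36, 3, 44, None, 30, 40, None, 5, 35, 39, None, None, 12, 31]
BFS from the root, enqueuing left then right child of each popped node:
  queue [36] -> pop 36, enqueue [3, 44], visited so far: [36]
  queue [3, 44] -> pop 3, enqueue [30], visited so far: [36, 3]
  queue [44, 30] -> pop 44, enqueue [40], visited so far: [36, 3, 44]
  queue [30, 40] -> pop 30, enqueue [5, 35], visited so far: [36, 3, 44, 30]
  queue [40, 5, 35] -> pop 40, enqueue [39], visited so far: [36, 3, 44, 30, 40]
  queue [5, 35, 39] -> pop 5, enqueue [12], visited so far: [36, 3, 44, 30, 40, 5]
  queue [35, 39, 12] -> pop 35, enqueue [31], visited so far: [36, 3, 44, 30, 40, 5, 35]
  queue [39, 12, 31] -> pop 39, enqueue [none], visited so far: [36, 3, 44, 30, 40, 5, 35, 39]
  queue [12, 31] -> pop 12, enqueue [none], visited so far: [36, 3, 44, 30, 40, 5, 35, 39, 12]
  queue [31] -> pop 31, enqueue [none], visited so far: [36, 3, 44, 30, 40, 5, 35, 39, 12, 31]
Result: [36, 3, 44, 30, 40, 5, 35, 39, 12, 31]


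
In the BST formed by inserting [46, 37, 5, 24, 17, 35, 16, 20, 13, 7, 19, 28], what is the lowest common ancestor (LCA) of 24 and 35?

Tree insertion order: [46, 37, 5, 24, 17, 35, 16, 20, 13, 7, 19, 28]
Tree (level-order array): [46, 37, None, 5, None, None, 24, 17, 35, 16, 20, 28, None, 13, None, 19, None, None, None, 7]
In a BST, the LCA of p=24, q=35 is the first node v on the
root-to-leaf path with p <= v <= q (go left if both < v, right if both > v).
Walk from root:
  at 46: both 24 and 35 < 46, go left
  at 37: both 24 and 35 < 37, go left
  at 5: both 24 and 35 > 5, go right
  at 24: 24 <= 24 <= 35, this is the LCA
LCA = 24


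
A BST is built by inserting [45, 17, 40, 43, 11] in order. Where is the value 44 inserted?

Starting tree (level order): [45, 17, None, 11, 40, None, None, None, 43]
Insertion path: 45 -> 17 -> 40 -> 43
Result: insert 44 as right child of 43
Final tree (level order): [45, 17, None, 11, 40, None, None, None, 43, None, 44]


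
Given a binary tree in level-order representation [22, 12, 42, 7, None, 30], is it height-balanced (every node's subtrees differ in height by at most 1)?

Tree (level-order array): [22, 12, 42, 7, None, 30]
Definition: a tree is height-balanced if, at every node, |h(left) - h(right)| <= 1 (empty subtree has height -1).
Bottom-up per-node check:
  node 7: h_left=-1, h_right=-1, diff=0 [OK], height=0
  node 12: h_left=0, h_right=-1, diff=1 [OK], height=1
  node 30: h_left=-1, h_right=-1, diff=0 [OK], height=0
  node 42: h_left=0, h_right=-1, diff=1 [OK], height=1
  node 22: h_left=1, h_right=1, diff=0 [OK], height=2
All nodes satisfy the balance condition.
Result: Balanced


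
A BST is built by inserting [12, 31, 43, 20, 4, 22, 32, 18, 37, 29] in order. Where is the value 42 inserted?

Starting tree (level order): [12, 4, 31, None, None, 20, 43, 18, 22, 32, None, None, None, None, 29, None, 37]
Insertion path: 12 -> 31 -> 43 -> 32 -> 37
Result: insert 42 as right child of 37
Final tree (level order): [12, 4, 31, None, None, 20, 43, 18, 22, 32, None, None, None, None, 29, None, 37, None, None, None, 42]


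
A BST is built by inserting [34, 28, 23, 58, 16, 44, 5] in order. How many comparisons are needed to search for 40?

Search path for 40: 34 -> 58 -> 44
Found: False
Comparisons: 3


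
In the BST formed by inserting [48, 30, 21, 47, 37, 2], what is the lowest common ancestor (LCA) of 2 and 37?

Tree insertion order: [48, 30, 21, 47, 37, 2]
Tree (level-order array): [48, 30, None, 21, 47, 2, None, 37]
In a BST, the LCA of p=2, q=37 is the first node v on the
root-to-leaf path with p <= v <= q (go left if both < v, right if both > v).
Walk from root:
  at 48: both 2 and 37 < 48, go left
  at 30: 2 <= 30 <= 37, this is the LCA
LCA = 30


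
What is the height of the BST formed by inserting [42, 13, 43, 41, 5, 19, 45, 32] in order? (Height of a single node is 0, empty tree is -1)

Insertion order: [42, 13, 43, 41, 5, 19, 45, 32]
Tree (level-order array): [42, 13, 43, 5, 41, None, 45, None, None, 19, None, None, None, None, 32]
Compute height bottom-up (empty subtree = -1):
  height(5) = 1 + max(-1, -1) = 0
  height(32) = 1 + max(-1, -1) = 0
  height(19) = 1 + max(-1, 0) = 1
  height(41) = 1 + max(1, -1) = 2
  height(13) = 1 + max(0, 2) = 3
  height(45) = 1 + max(-1, -1) = 0
  height(43) = 1 + max(-1, 0) = 1
  height(42) = 1 + max(3, 1) = 4
Height = 4


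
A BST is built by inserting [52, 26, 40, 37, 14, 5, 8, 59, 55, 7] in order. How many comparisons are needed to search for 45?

Search path for 45: 52 -> 26 -> 40
Found: False
Comparisons: 3


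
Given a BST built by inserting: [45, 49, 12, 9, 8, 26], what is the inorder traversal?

Tree insertion order: [45, 49, 12, 9, 8, 26]
Tree (level-order array): [45, 12, 49, 9, 26, None, None, 8]
Inorder traversal: [8, 9, 12, 26, 45, 49]


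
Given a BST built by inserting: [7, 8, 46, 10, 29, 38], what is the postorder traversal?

Tree insertion order: [7, 8, 46, 10, 29, 38]
Tree (level-order array): [7, None, 8, None, 46, 10, None, None, 29, None, 38]
Postorder traversal: [38, 29, 10, 46, 8, 7]


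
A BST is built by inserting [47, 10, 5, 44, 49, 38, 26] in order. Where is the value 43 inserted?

Starting tree (level order): [47, 10, 49, 5, 44, None, None, None, None, 38, None, 26]
Insertion path: 47 -> 10 -> 44 -> 38
Result: insert 43 as right child of 38
Final tree (level order): [47, 10, 49, 5, 44, None, None, None, None, 38, None, 26, 43]


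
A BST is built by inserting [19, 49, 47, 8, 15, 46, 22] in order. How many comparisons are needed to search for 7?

Search path for 7: 19 -> 8
Found: False
Comparisons: 2


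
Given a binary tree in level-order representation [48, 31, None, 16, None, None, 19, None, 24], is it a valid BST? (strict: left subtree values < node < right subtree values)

Level-order array: [48, 31, None, 16, None, None, 19, None, 24]
Validate using subtree bounds (lo, hi): at each node, require lo < value < hi,
then recurse left with hi=value and right with lo=value.
Preorder trace (stopping at first violation):
  at node 48 with bounds (-inf, +inf): OK
  at node 31 with bounds (-inf, 48): OK
  at node 16 with bounds (-inf, 31): OK
  at node 19 with bounds (16, 31): OK
  at node 24 with bounds (19, 31): OK
No violation found at any node.
Result: Valid BST


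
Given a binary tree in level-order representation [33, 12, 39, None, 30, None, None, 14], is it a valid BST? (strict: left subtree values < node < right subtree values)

Level-order array: [33, 12, 39, None, 30, None, None, 14]
Validate using subtree bounds (lo, hi): at each node, require lo < value < hi,
then recurse left with hi=value and right with lo=value.
Preorder trace (stopping at first violation):
  at node 33 with bounds (-inf, +inf): OK
  at node 12 with bounds (-inf, 33): OK
  at node 30 with bounds (12, 33): OK
  at node 14 with bounds (12, 30): OK
  at node 39 with bounds (33, +inf): OK
No violation found at any node.
Result: Valid BST


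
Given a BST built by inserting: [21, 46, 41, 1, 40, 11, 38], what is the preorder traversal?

Tree insertion order: [21, 46, 41, 1, 40, 11, 38]
Tree (level-order array): [21, 1, 46, None, 11, 41, None, None, None, 40, None, 38]
Preorder traversal: [21, 1, 11, 46, 41, 40, 38]


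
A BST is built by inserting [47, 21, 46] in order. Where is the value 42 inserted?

Starting tree (level order): [47, 21, None, None, 46]
Insertion path: 47 -> 21 -> 46
Result: insert 42 as left child of 46
Final tree (level order): [47, 21, None, None, 46, 42]


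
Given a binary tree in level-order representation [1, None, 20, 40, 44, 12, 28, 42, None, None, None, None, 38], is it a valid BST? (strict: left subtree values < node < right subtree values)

Level-order array: [1, None, 20, 40, 44, 12, 28, 42, None, None, None, None, 38]
Validate using subtree bounds (lo, hi): at each node, require lo < value < hi,
then recurse left with hi=value and right with lo=value.
Preorder trace (stopping at first violation):
  at node 1 with bounds (-inf, +inf): OK
  at node 20 with bounds (1, +inf): OK
  at node 40 with bounds (1, 20): VIOLATION
Node 40 violates its bound: not (1 < 40 < 20).
Result: Not a valid BST


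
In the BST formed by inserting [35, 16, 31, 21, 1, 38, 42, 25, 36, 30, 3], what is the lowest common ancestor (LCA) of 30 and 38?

Tree insertion order: [35, 16, 31, 21, 1, 38, 42, 25, 36, 30, 3]
Tree (level-order array): [35, 16, 38, 1, 31, 36, 42, None, 3, 21, None, None, None, None, None, None, None, None, 25, None, 30]
In a BST, the LCA of p=30, q=38 is the first node v on the
root-to-leaf path with p <= v <= q (go left if both < v, right if both > v).
Walk from root:
  at 35: 30 <= 35 <= 38, this is the LCA
LCA = 35


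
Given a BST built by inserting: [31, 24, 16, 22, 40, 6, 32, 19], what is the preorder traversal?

Tree insertion order: [31, 24, 16, 22, 40, 6, 32, 19]
Tree (level-order array): [31, 24, 40, 16, None, 32, None, 6, 22, None, None, None, None, 19]
Preorder traversal: [31, 24, 16, 6, 22, 19, 40, 32]


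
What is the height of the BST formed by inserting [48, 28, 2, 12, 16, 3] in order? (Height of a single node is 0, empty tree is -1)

Insertion order: [48, 28, 2, 12, 16, 3]
Tree (level-order array): [48, 28, None, 2, None, None, 12, 3, 16]
Compute height bottom-up (empty subtree = -1):
  height(3) = 1 + max(-1, -1) = 0
  height(16) = 1 + max(-1, -1) = 0
  height(12) = 1 + max(0, 0) = 1
  height(2) = 1 + max(-1, 1) = 2
  height(28) = 1 + max(2, -1) = 3
  height(48) = 1 + max(3, -1) = 4
Height = 4


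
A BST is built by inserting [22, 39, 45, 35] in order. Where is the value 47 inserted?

Starting tree (level order): [22, None, 39, 35, 45]
Insertion path: 22 -> 39 -> 45
Result: insert 47 as right child of 45
Final tree (level order): [22, None, 39, 35, 45, None, None, None, 47]


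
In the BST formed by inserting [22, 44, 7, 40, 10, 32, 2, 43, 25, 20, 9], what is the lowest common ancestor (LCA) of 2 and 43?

Tree insertion order: [22, 44, 7, 40, 10, 32, 2, 43, 25, 20, 9]
Tree (level-order array): [22, 7, 44, 2, 10, 40, None, None, None, 9, 20, 32, 43, None, None, None, None, 25]
In a BST, the LCA of p=2, q=43 is the first node v on the
root-to-leaf path with p <= v <= q (go left if both < v, right if both > v).
Walk from root:
  at 22: 2 <= 22 <= 43, this is the LCA
LCA = 22


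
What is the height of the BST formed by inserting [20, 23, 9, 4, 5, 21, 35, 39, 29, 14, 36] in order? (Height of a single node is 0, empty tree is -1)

Insertion order: [20, 23, 9, 4, 5, 21, 35, 39, 29, 14, 36]
Tree (level-order array): [20, 9, 23, 4, 14, 21, 35, None, 5, None, None, None, None, 29, 39, None, None, None, None, 36]
Compute height bottom-up (empty subtree = -1):
  height(5) = 1 + max(-1, -1) = 0
  height(4) = 1 + max(-1, 0) = 1
  height(14) = 1 + max(-1, -1) = 0
  height(9) = 1 + max(1, 0) = 2
  height(21) = 1 + max(-1, -1) = 0
  height(29) = 1 + max(-1, -1) = 0
  height(36) = 1 + max(-1, -1) = 0
  height(39) = 1 + max(0, -1) = 1
  height(35) = 1 + max(0, 1) = 2
  height(23) = 1 + max(0, 2) = 3
  height(20) = 1 + max(2, 3) = 4
Height = 4


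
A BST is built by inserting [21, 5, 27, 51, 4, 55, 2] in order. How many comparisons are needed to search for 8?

Search path for 8: 21 -> 5
Found: False
Comparisons: 2


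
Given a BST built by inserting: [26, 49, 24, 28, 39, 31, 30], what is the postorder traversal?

Tree insertion order: [26, 49, 24, 28, 39, 31, 30]
Tree (level-order array): [26, 24, 49, None, None, 28, None, None, 39, 31, None, 30]
Postorder traversal: [24, 30, 31, 39, 28, 49, 26]


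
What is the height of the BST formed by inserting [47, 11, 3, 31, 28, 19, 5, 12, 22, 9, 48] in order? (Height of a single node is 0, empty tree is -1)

Insertion order: [47, 11, 3, 31, 28, 19, 5, 12, 22, 9, 48]
Tree (level-order array): [47, 11, 48, 3, 31, None, None, None, 5, 28, None, None, 9, 19, None, None, None, 12, 22]
Compute height bottom-up (empty subtree = -1):
  height(9) = 1 + max(-1, -1) = 0
  height(5) = 1 + max(-1, 0) = 1
  height(3) = 1 + max(-1, 1) = 2
  height(12) = 1 + max(-1, -1) = 0
  height(22) = 1 + max(-1, -1) = 0
  height(19) = 1 + max(0, 0) = 1
  height(28) = 1 + max(1, -1) = 2
  height(31) = 1 + max(2, -1) = 3
  height(11) = 1 + max(2, 3) = 4
  height(48) = 1 + max(-1, -1) = 0
  height(47) = 1 + max(4, 0) = 5
Height = 5


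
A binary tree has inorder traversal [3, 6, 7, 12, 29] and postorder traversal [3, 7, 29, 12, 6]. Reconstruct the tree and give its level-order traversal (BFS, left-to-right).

Inorder:   [3, 6, 7, 12, 29]
Postorder: [3, 7, 29, 12, 6]
Algorithm: postorder visits root last, so walk postorder right-to-left;
each value is the root of the current inorder slice — split it at that
value, recurse on the right subtree first, then the left.
Recursive splits:
  root=6; inorder splits into left=[3], right=[7, 12, 29]
  root=12; inorder splits into left=[7], right=[29]
  root=29; inorder splits into left=[], right=[]
  root=7; inorder splits into left=[], right=[]
  root=3; inorder splits into left=[], right=[]
Reconstructed level-order: [6, 3, 12, 7, 29]


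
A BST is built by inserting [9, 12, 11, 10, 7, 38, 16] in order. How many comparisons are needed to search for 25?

Search path for 25: 9 -> 12 -> 38 -> 16
Found: False
Comparisons: 4


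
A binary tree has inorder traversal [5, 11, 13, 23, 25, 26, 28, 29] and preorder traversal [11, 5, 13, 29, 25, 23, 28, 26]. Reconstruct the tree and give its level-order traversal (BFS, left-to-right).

Inorder:  [5, 11, 13, 23, 25, 26, 28, 29]
Preorder: [11, 5, 13, 29, 25, 23, 28, 26]
Algorithm: preorder visits root first, so consume preorder in order;
for each root, split the current inorder slice at that value into
left-subtree inorder and right-subtree inorder, then recurse.
Recursive splits:
  root=11; inorder splits into left=[5], right=[13, 23, 25, 26, 28, 29]
  root=5; inorder splits into left=[], right=[]
  root=13; inorder splits into left=[], right=[23, 25, 26, 28, 29]
  root=29; inorder splits into left=[23, 25, 26, 28], right=[]
  root=25; inorder splits into left=[23], right=[26, 28]
  root=23; inorder splits into left=[], right=[]
  root=28; inorder splits into left=[26], right=[]
  root=26; inorder splits into left=[], right=[]
Reconstructed level-order: [11, 5, 13, 29, 25, 23, 28, 26]


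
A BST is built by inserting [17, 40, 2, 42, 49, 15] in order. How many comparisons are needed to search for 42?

Search path for 42: 17 -> 40 -> 42
Found: True
Comparisons: 3


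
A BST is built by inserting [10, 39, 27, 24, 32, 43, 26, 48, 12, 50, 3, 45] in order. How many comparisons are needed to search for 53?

Search path for 53: 10 -> 39 -> 43 -> 48 -> 50
Found: False
Comparisons: 5
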